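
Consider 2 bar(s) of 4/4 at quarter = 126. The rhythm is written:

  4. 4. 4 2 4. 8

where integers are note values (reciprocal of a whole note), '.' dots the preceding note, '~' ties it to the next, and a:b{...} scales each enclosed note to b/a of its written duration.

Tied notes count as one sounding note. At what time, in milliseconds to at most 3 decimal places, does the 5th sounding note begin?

note 5 onset = 6b = 2857.143ms

1. 0.0ms @ 0 + 714.286ms (3/2)
2. 714.286ms @ 3/2 + 714.286ms (3/2)
3. 1428.571ms @ 3 + 476.19ms (1)
4. 1904.762ms @ 4 + 952.381ms (2)
5. 2857.143ms @ 6 + 714.286ms (3/2)
6. 3571.429ms @ 15/2 + 238.095ms (1/2)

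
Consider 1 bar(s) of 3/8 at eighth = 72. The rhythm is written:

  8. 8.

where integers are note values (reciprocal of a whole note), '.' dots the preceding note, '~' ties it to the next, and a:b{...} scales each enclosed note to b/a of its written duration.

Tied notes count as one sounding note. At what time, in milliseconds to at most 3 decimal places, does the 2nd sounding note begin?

1. 0.0ms @ 0 + 1250.0ms (3/2)
2. 1250.0ms @ 3/2 + 1250.0ms (3/2)

note 2 onset = 3/2b = 1250.0ms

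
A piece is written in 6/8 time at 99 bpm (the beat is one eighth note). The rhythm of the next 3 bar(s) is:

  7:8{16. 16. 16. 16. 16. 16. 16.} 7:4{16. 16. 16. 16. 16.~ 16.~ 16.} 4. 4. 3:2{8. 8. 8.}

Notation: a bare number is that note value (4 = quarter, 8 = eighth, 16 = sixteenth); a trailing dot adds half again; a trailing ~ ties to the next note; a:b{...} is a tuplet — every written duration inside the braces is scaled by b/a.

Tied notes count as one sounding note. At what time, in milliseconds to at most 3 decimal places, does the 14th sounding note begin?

note 14 onset = 12b = 7272.727ms

1. 0.0ms @ 0 + 519.481ms (6/7)
2. 519.481ms @ 6/7 + 519.481ms (6/7)
3. 1038.961ms @ 12/7 + 519.481ms (6/7)
4. 1558.442ms @ 18/7 + 519.481ms (6/7)
5. 2077.922ms @ 24/7 + 519.481ms (6/7)
6. 2597.403ms @ 30/7 + 519.481ms (6/7)
7. 3116.883ms @ 36/7 + 519.481ms (6/7)
8. 3636.364ms @ 6 + 259.74ms (3/7)
9. 3896.104ms @ 45/7 + 259.74ms (3/7)
10. 4155.844ms @ 48/7 + 259.74ms (3/7)
11. 4415.584ms @ 51/7 + 259.74ms (3/7)
12. 4675.325ms @ 54/7 + 779.221ms (9/7)
13. 5454.545ms @ 9 + 1818.182ms (3)
14. 7272.727ms @ 12 + 1818.182ms (3)
15. 9090.909ms @ 15 + 606.061ms (1)
16. 9696.97ms @ 16 + 606.061ms (1)
17. 10303.03ms @ 17 + 606.061ms (1)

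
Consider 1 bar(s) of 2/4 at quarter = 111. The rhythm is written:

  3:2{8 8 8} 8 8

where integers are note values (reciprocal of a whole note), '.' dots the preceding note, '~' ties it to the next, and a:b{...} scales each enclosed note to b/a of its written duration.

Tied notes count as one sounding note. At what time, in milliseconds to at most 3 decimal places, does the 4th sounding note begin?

1. 0.0ms @ 0 + 180.18ms (1/3)
2. 180.18ms @ 1/3 + 180.18ms (1/3)
3. 360.36ms @ 2/3 + 180.18ms (1/3)
4. 540.541ms @ 1 + 270.27ms (1/2)
5. 810.811ms @ 3/2 + 270.27ms (1/2)

note 4 onset = 1b = 540.541ms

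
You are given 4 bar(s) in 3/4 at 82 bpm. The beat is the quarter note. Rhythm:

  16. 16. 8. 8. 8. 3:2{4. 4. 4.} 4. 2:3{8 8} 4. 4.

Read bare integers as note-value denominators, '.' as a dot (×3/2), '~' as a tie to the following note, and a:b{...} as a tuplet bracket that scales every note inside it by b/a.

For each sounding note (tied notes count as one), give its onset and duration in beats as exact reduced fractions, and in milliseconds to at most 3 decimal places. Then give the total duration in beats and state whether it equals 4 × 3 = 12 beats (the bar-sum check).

1) 0.0ms=0b +274.39ms=3/8b
2) 274.39ms=3/8b +274.39ms=3/8b
3) 548.78ms=3/4b +548.78ms=3/4b
4) 1097.561ms=3/2b +548.78ms=3/4b
5) 1646.341ms=9/4b +548.78ms=3/4b
6) 2195.122ms=3b +731.707ms=1b
7) 2926.829ms=4b +731.707ms=1b
8) 3658.537ms=5b +731.707ms=1b
9) 4390.244ms=6b +1097.561ms=3/2b
10) 5487.805ms=15/2b +548.78ms=3/4b
11) 6036.585ms=33/4b +548.78ms=3/4b
12) 6585.366ms=9b +1097.561ms=3/2b
13) 7682.927ms=21/2b +1097.561ms=3/2b
Σ=12b of 12 (82bpm 3/4) — PASS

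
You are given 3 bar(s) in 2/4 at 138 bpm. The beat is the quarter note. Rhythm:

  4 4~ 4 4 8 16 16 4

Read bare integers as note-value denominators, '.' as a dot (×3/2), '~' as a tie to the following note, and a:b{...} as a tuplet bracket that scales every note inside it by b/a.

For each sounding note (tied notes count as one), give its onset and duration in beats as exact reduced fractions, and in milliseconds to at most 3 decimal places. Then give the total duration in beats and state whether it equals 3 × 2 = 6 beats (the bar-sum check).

1) 0.0ms=0b +434.783ms=1b
2) 434.783ms=1b +869.565ms=2b
3) 1304.348ms=3b +434.783ms=1b
4) 1739.13ms=4b +217.391ms=1/2b
5) 1956.522ms=9/2b +108.696ms=1/4b
6) 2065.217ms=19/4b +108.696ms=1/4b
7) 2173.913ms=5b +434.783ms=1b
Σ=6b of 6 (138bpm 2/4) — PASS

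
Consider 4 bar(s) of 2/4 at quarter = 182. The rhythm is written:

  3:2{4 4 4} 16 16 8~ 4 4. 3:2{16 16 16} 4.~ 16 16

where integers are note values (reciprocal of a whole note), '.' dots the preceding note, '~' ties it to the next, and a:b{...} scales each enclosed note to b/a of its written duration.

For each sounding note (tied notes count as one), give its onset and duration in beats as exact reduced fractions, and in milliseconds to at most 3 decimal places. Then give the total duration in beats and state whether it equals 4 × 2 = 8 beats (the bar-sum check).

1) 0.0ms=0b +219.78ms=2/3b
2) 219.78ms=2/3b +219.78ms=2/3b
3) 439.56ms=4/3b +219.78ms=2/3b
4) 659.341ms=2b +82.418ms=1/4b
5) 741.758ms=9/4b +82.418ms=1/4b
6) 824.176ms=5/2b +494.505ms=3/2b
7) 1318.681ms=4b +494.505ms=3/2b
8) 1813.187ms=11/2b +54.945ms=1/6b
9) 1868.132ms=17/3b +54.945ms=1/6b
10) 1923.077ms=35/6b +54.945ms=1/6b
11) 1978.022ms=6b +576.923ms=7/4b
12) 2554.945ms=31/4b +82.418ms=1/4b
Σ=8b of 8 (182bpm 2/4) — PASS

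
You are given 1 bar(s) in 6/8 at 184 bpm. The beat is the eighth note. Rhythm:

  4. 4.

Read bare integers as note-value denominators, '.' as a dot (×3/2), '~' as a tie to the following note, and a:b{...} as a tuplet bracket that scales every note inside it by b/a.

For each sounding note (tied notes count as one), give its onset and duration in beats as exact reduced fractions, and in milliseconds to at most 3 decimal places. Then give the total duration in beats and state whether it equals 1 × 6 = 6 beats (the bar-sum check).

1) 0.0ms=0b +978.261ms=3b
2) 978.261ms=3b +978.261ms=3b
Σ=6b of 6 (184bpm 6/8) — PASS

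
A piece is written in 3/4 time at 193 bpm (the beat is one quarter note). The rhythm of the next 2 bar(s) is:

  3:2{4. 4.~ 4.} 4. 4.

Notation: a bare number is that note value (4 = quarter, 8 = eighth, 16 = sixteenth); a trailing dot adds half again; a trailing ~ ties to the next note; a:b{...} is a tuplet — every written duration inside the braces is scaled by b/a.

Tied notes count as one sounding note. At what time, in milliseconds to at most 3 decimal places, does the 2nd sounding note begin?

note 2 onset = 1b = 310.881ms

1. 0.0ms @ 0 + 310.881ms (1)
2. 310.881ms @ 1 + 621.762ms (2)
3. 932.642ms @ 3 + 466.321ms (3/2)
4. 1398.964ms @ 9/2 + 466.321ms (3/2)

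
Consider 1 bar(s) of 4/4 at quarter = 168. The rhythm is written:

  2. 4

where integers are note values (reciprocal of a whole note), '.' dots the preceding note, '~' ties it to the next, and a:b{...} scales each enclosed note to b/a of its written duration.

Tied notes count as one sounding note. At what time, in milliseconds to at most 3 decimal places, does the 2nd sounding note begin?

note 2 onset = 3b = 1071.429ms

1. 0.0ms @ 0 + 1071.429ms (3)
2. 1071.429ms @ 3 + 357.143ms (1)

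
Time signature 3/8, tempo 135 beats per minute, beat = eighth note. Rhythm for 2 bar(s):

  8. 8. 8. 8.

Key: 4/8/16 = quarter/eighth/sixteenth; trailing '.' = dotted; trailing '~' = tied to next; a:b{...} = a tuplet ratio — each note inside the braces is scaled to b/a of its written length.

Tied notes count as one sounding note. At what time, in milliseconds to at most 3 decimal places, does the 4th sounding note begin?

1. 0.0ms @ 0 + 666.667ms (3/2)
2. 666.667ms @ 3/2 + 666.667ms (3/2)
3. 1333.333ms @ 3 + 666.667ms (3/2)
4. 2000.0ms @ 9/2 + 666.667ms (3/2)

note 4 onset = 9/2b = 2000.0ms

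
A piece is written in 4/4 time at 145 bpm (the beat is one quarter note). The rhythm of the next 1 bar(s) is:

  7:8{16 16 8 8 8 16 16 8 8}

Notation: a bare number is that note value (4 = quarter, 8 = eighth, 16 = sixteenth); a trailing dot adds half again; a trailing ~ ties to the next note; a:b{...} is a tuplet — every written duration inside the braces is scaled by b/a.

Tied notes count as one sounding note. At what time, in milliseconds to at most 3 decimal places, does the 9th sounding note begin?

note 9 onset = 24/7b = 1418.719ms

1. 0.0ms @ 0 + 118.227ms (2/7)
2. 118.227ms @ 2/7 + 118.227ms (2/7)
3. 236.453ms @ 4/7 + 236.453ms (4/7)
4. 472.906ms @ 8/7 + 236.453ms (4/7)
5. 709.36ms @ 12/7 + 236.453ms (4/7)
6. 945.813ms @ 16/7 + 118.227ms (2/7)
7. 1064.039ms @ 18/7 + 118.227ms (2/7)
8. 1182.266ms @ 20/7 + 236.453ms (4/7)
9. 1418.719ms @ 24/7 + 236.453ms (4/7)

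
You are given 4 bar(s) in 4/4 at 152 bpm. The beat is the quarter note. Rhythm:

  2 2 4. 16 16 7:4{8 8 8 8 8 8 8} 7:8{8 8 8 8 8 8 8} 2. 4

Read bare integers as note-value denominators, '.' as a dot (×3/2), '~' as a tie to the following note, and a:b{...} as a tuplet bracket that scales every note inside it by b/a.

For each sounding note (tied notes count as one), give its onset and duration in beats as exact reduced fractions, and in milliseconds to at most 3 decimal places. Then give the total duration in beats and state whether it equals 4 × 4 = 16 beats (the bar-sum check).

1) 0.0ms=0b +789.474ms=2b
2) 789.474ms=2b +789.474ms=2b
3) 1578.947ms=4b +592.105ms=3/2b
4) 2171.053ms=11/2b +98.684ms=1/4b
5) 2269.737ms=23/4b +98.684ms=1/4b
6) 2368.421ms=6b +112.782ms=2/7b
7) 2481.203ms=44/7b +112.782ms=2/7b
8) 2593.985ms=46/7b +112.782ms=2/7b
9) 2706.767ms=48/7b +112.782ms=2/7b
10) 2819.549ms=50/7b +112.782ms=2/7b
11) 2932.331ms=52/7b +112.782ms=2/7b
12) 3045.113ms=54/7b +112.782ms=2/7b
13) 3157.895ms=8b +225.564ms=4/7b
14) 3383.459ms=60/7b +225.564ms=4/7b
15) 3609.023ms=64/7b +225.564ms=4/7b
16) 3834.586ms=68/7b +225.564ms=4/7b
17) 4060.15ms=72/7b +225.564ms=4/7b
18) 4285.714ms=76/7b +225.564ms=4/7b
19) 4511.278ms=80/7b +225.564ms=4/7b
20) 4736.842ms=12b +1184.211ms=3b
21) 5921.053ms=15b +394.737ms=1b
Σ=16b of 16 (152bpm 4/4) — PASS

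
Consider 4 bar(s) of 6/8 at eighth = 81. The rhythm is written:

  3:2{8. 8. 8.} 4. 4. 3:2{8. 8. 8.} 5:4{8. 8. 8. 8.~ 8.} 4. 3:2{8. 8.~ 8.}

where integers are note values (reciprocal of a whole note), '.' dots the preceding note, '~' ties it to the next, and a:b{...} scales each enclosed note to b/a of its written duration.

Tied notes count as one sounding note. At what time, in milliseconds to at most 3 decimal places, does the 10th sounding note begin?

note 10 onset = 66/5b = 9777.778ms

1. 0.0ms @ 0 + 740.741ms (1)
2. 740.741ms @ 1 + 740.741ms (1)
3. 1481.481ms @ 2 + 740.741ms (1)
4. 2222.222ms @ 3 + 2222.222ms (3)
5. 4444.444ms @ 6 + 2222.222ms (3)
6. 6666.667ms @ 9 + 740.741ms (1)
7. 7407.407ms @ 10 + 740.741ms (1)
8. 8148.148ms @ 11 + 740.741ms (1)
9. 8888.889ms @ 12 + 888.889ms (6/5)
10. 9777.778ms @ 66/5 + 888.889ms (6/5)
11. 10666.667ms @ 72/5 + 888.889ms (6/5)
12. 11555.556ms @ 78/5 + 1777.778ms (12/5)
13. 13333.333ms @ 18 + 2222.222ms (3)
14. 15555.556ms @ 21 + 740.741ms (1)
15. 16296.296ms @ 22 + 1481.481ms (2)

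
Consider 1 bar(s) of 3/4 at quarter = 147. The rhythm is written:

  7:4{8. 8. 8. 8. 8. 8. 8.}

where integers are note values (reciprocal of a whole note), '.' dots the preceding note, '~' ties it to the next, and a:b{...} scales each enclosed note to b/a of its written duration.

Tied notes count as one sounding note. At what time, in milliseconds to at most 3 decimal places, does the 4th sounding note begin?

1. 0.0ms @ 0 + 174.927ms (3/7)
2. 174.927ms @ 3/7 + 174.927ms (3/7)
3. 349.854ms @ 6/7 + 174.927ms (3/7)
4. 524.781ms @ 9/7 + 174.927ms (3/7)
5. 699.708ms @ 12/7 + 174.927ms (3/7)
6. 874.636ms @ 15/7 + 174.927ms (3/7)
7. 1049.563ms @ 18/7 + 174.927ms (3/7)

note 4 onset = 9/7b = 524.781ms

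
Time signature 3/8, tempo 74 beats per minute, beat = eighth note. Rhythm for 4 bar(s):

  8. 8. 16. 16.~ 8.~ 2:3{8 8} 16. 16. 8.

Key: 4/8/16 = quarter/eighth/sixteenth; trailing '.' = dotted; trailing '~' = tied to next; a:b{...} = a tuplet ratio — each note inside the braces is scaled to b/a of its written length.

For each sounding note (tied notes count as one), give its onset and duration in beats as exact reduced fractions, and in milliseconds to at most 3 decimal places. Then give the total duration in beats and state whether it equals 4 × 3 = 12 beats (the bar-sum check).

1) 0.0ms=0b +1216.216ms=3/2b
2) 1216.216ms=3/2b +1216.216ms=3/2b
3) 2432.432ms=3b +608.108ms=3/4b
4) 3040.541ms=15/4b +3040.541ms=15/4b
5) 6081.081ms=15/2b +1216.216ms=3/2b
6) 7297.297ms=9b +608.108ms=3/4b
7) 7905.405ms=39/4b +608.108ms=3/4b
8) 8513.514ms=21/2b +1216.216ms=3/2b
Σ=12b of 12 (74bpm 3/8) — PASS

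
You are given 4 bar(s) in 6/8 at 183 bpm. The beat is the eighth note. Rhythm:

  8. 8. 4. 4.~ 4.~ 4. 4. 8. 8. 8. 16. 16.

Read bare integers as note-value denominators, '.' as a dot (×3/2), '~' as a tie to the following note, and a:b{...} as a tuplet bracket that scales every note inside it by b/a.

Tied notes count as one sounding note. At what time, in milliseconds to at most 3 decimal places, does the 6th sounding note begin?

1. 0.0ms @ 0 + 491.803ms (3/2)
2. 491.803ms @ 3/2 + 491.803ms (3/2)
3. 983.607ms @ 3 + 983.607ms (3)
4. 1967.213ms @ 6 + 2950.82ms (9)
5. 4918.033ms @ 15 + 983.607ms (3)
6. 5901.639ms @ 18 + 491.803ms (3/2)
7. 6393.443ms @ 39/2 + 491.803ms (3/2)
8. 6885.246ms @ 21 + 491.803ms (3/2)
9. 7377.049ms @ 45/2 + 245.902ms (3/4)
10. 7622.951ms @ 93/4 + 245.902ms (3/4)

note 6 onset = 18b = 5901.639ms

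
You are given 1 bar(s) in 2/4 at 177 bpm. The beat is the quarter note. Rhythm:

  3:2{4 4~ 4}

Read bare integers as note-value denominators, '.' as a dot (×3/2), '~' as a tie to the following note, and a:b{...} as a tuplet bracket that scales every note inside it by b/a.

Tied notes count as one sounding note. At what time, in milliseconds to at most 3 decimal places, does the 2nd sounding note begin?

note 2 onset = 2/3b = 225.989ms

1. 0.0ms @ 0 + 225.989ms (2/3)
2. 225.989ms @ 2/3 + 451.977ms (4/3)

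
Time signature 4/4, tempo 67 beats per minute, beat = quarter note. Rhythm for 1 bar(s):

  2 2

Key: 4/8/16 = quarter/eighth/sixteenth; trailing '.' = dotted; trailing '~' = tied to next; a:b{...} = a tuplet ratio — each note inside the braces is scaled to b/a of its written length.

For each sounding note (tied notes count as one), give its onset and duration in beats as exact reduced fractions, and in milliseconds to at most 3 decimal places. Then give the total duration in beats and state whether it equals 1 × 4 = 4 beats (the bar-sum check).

1) 0.0ms=0b +1791.045ms=2b
2) 1791.045ms=2b +1791.045ms=2b
Σ=4b of 4 (67bpm 4/4) — PASS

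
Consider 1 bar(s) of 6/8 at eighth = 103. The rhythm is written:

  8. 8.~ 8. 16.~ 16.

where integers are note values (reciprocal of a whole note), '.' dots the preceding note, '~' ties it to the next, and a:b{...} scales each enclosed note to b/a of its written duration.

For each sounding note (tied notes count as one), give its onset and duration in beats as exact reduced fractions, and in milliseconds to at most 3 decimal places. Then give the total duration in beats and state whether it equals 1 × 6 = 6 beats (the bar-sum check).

1) 0.0ms=0b +873.786ms=3/2b
2) 873.786ms=3/2b +1747.573ms=3b
3) 2621.359ms=9/2b +873.786ms=3/2b
Σ=6b of 6 (103bpm 6/8) — PASS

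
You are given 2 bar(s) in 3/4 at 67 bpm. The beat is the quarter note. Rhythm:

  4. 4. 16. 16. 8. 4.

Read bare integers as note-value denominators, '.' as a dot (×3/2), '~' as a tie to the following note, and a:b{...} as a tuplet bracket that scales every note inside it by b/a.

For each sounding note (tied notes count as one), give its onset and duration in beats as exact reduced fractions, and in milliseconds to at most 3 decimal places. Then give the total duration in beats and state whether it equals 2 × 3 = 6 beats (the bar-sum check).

1) 0.0ms=0b +1343.284ms=3/2b
2) 1343.284ms=3/2b +1343.284ms=3/2b
3) 2686.567ms=3b +335.821ms=3/8b
4) 3022.388ms=27/8b +335.821ms=3/8b
5) 3358.209ms=15/4b +671.642ms=3/4b
6) 4029.851ms=9/2b +1343.284ms=3/2b
Σ=6b of 6 (67bpm 3/4) — PASS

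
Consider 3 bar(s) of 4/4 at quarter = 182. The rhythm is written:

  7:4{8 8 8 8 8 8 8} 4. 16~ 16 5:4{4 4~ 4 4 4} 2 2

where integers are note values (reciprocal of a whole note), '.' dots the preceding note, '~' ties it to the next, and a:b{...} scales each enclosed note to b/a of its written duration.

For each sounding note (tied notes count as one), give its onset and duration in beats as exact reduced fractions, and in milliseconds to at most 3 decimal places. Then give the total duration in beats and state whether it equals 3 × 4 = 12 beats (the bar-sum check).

1) 0.0ms=0b +94.192ms=2/7b
2) 94.192ms=2/7b +94.192ms=2/7b
3) 188.383ms=4/7b +94.192ms=2/7b
4) 282.575ms=6/7b +94.192ms=2/7b
5) 376.766ms=8/7b +94.192ms=2/7b
6) 470.958ms=10/7b +94.192ms=2/7b
7) 565.149ms=12/7b +94.192ms=2/7b
8) 659.341ms=2b +494.505ms=3/2b
9) 1153.846ms=7/2b +164.835ms=1/2b
10) 1318.681ms=4b +263.736ms=4/5b
11) 1582.418ms=24/5b +527.473ms=8/5b
12) 2109.89ms=32/5b +263.736ms=4/5b
13) 2373.626ms=36/5b +263.736ms=4/5b
14) 2637.363ms=8b +659.341ms=2b
15) 3296.703ms=10b +659.341ms=2b
Σ=12b of 12 (182bpm 4/4) — PASS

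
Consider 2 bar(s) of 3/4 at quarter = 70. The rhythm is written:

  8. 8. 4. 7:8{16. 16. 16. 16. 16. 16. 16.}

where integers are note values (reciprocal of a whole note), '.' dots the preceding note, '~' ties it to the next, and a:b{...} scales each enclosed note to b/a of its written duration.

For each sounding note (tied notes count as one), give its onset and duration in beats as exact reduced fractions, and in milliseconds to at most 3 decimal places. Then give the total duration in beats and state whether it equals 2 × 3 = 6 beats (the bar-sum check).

1) 0.0ms=0b +642.857ms=3/4b
2) 642.857ms=3/4b +642.857ms=3/4b
3) 1285.714ms=3/2b +1285.714ms=3/2b
4) 2571.429ms=3b +367.347ms=3/7b
5) 2938.776ms=24/7b +367.347ms=3/7b
6) 3306.122ms=27/7b +367.347ms=3/7b
7) 3673.469ms=30/7b +367.347ms=3/7b
8) 4040.816ms=33/7b +367.347ms=3/7b
9) 4408.163ms=36/7b +367.347ms=3/7b
10) 4775.51ms=39/7b +367.347ms=3/7b
Σ=6b of 6 (70bpm 3/4) — PASS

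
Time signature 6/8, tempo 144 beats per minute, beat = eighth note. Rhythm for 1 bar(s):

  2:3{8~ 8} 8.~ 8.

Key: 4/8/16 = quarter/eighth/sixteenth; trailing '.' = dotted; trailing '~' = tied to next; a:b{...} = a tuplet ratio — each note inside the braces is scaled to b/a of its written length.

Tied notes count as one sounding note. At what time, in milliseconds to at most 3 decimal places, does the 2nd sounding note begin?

note 2 onset = 3b = 1250.0ms

1. 0.0ms @ 0 + 1250.0ms (3)
2. 1250.0ms @ 3 + 1250.0ms (3)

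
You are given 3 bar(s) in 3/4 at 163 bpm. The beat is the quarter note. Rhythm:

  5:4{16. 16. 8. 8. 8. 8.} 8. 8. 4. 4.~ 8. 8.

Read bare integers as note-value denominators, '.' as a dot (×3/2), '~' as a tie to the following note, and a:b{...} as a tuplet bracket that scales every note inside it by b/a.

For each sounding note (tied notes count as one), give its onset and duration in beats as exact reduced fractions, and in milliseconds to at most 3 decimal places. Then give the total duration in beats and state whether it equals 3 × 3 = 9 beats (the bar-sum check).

1) 0.0ms=0b +110.429ms=3/10b
2) 110.429ms=3/10b +110.429ms=3/10b
3) 220.859ms=3/5b +220.859ms=3/5b
4) 441.718ms=6/5b +220.859ms=3/5b
5) 662.577ms=9/5b +220.859ms=3/5b
6) 883.436ms=12/5b +220.859ms=3/5b
7) 1104.294ms=3b +276.074ms=3/4b
8) 1380.368ms=15/4b +276.074ms=3/4b
9) 1656.442ms=9/2b +552.147ms=3/2b
10) 2208.589ms=6b +828.221ms=9/4b
11) 3036.81ms=33/4b +276.074ms=3/4b
Σ=9b of 9 (163bpm 3/4) — PASS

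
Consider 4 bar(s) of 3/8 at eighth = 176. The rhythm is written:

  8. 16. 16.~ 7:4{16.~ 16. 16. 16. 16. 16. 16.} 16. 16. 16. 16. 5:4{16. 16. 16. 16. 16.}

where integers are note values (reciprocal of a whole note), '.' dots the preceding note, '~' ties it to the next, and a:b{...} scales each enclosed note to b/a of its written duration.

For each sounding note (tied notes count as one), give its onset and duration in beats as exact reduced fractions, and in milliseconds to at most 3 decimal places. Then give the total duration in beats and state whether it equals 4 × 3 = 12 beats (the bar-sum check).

1) 0.0ms=0b +511.364ms=3/2b
2) 511.364ms=3/2b +255.682ms=3/4b
3) 767.045ms=9/4b +547.89ms=45/28b
4) 1314.935ms=27/7b +146.104ms=3/7b
5) 1461.039ms=30/7b +146.104ms=3/7b
6) 1607.143ms=33/7b +146.104ms=3/7b
7) 1753.247ms=36/7b +146.104ms=3/7b
8) 1899.351ms=39/7b +146.104ms=3/7b
9) 2045.455ms=6b +255.682ms=3/4b
10) 2301.136ms=27/4b +255.682ms=3/4b
11) 2556.818ms=15/2b +255.682ms=3/4b
12) 2812.5ms=33/4b +255.682ms=3/4b
13) 3068.182ms=9b +204.545ms=3/5b
14) 3272.727ms=48/5b +204.545ms=3/5b
15) 3477.273ms=51/5b +204.545ms=3/5b
16) 3681.818ms=54/5b +204.545ms=3/5b
17) 3886.364ms=57/5b +204.545ms=3/5b
Σ=12b of 12 (176bpm 3/8) — PASS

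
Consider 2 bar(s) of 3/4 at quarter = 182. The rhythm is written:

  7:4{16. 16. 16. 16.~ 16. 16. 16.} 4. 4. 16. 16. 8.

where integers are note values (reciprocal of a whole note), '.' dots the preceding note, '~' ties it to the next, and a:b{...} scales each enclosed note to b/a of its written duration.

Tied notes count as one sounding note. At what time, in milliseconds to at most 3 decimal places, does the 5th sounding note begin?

note 5 onset = 15/14b = 353.218ms

1. 0.0ms @ 0 + 70.644ms (3/14)
2. 70.644ms @ 3/14 + 70.644ms (3/14)
3. 141.287ms @ 3/7 + 70.644ms (3/14)
4. 211.931ms @ 9/14 + 141.287ms (3/7)
5. 353.218ms @ 15/14 + 70.644ms (3/14)
6. 423.862ms @ 9/7 + 70.644ms (3/14)
7. 494.505ms @ 3/2 + 494.505ms (3/2)
8. 989.011ms @ 3 + 494.505ms (3/2)
9. 1483.516ms @ 9/2 + 123.626ms (3/8)
10. 1607.143ms @ 39/8 + 123.626ms (3/8)
11. 1730.769ms @ 21/4 + 247.253ms (3/4)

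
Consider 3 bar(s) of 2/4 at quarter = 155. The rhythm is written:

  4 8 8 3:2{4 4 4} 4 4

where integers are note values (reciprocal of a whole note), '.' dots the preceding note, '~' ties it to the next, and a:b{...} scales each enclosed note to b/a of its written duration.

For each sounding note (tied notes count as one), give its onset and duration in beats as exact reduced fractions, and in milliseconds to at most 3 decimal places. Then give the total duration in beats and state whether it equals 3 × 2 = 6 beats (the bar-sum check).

1) 0.0ms=0b +387.097ms=1b
2) 387.097ms=1b +193.548ms=1/2b
3) 580.645ms=3/2b +193.548ms=1/2b
4) 774.194ms=2b +258.065ms=2/3b
5) 1032.258ms=8/3b +258.065ms=2/3b
6) 1290.323ms=10/3b +258.065ms=2/3b
7) 1548.387ms=4b +387.097ms=1b
8) 1935.484ms=5b +387.097ms=1b
Σ=6b of 6 (155bpm 2/4) — PASS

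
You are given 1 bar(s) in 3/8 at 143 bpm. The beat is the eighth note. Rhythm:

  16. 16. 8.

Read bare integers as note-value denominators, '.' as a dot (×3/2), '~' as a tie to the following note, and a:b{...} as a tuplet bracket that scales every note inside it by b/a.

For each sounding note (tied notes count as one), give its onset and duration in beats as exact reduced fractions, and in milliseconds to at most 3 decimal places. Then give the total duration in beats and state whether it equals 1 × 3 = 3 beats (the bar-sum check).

1) 0.0ms=0b +314.685ms=3/4b
2) 314.685ms=3/4b +314.685ms=3/4b
3) 629.371ms=3/2b +629.371ms=3/2b
Σ=3b of 3 (143bpm 3/8) — PASS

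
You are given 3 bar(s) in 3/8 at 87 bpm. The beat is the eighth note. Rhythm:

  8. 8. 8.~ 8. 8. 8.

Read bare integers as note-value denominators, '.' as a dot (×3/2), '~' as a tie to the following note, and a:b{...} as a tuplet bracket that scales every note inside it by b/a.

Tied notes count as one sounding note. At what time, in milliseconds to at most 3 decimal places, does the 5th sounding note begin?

note 5 onset = 15/2b = 5172.414ms

1. 0.0ms @ 0 + 1034.483ms (3/2)
2. 1034.483ms @ 3/2 + 1034.483ms (3/2)
3. 2068.966ms @ 3 + 2068.966ms (3)
4. 4137.931ms @ 6 + 1034.483ms (3/2)
5. 5172.414ms @ 15/2 + 1034.483ms (3/2)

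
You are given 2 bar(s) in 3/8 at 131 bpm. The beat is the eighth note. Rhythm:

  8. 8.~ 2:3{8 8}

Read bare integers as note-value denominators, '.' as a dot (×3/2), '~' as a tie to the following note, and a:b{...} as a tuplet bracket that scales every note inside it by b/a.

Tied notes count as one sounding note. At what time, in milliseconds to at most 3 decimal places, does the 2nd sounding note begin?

note 2 onset = 3/2b = 687.023ms

1. 0.0ms @ 0 + 687.023ms (3/2)
2. 687.023ms @ 3/2 + 1374.046ms (3)
3. 2061.069ms @ 9/2 + 687.023ms (3/2)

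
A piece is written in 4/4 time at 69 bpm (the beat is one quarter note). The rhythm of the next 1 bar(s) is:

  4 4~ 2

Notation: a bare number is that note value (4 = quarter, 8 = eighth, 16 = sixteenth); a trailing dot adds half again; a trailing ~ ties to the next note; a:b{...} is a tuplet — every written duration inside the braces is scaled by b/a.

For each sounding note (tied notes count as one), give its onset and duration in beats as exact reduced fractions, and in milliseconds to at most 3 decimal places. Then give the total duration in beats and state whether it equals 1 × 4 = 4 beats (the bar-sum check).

1) 0.0ms=0b +869.565ms=1b
2) 869.565ms=1b +2608.696ms=3b
Σ=4b of 4 (69bpm 4/4) — PASS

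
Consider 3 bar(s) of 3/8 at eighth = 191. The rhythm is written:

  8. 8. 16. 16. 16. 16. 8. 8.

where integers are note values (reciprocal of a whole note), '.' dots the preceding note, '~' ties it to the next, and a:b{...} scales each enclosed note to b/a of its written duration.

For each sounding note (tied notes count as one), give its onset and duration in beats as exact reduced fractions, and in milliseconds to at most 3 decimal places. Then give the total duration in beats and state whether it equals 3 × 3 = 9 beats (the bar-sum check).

1) 0.0ms=0b +471.204ms=3/2b
2) 471.204ms=3/2b +471.204ms=3/2b
3) 942.408ms=3b +235.602ms=3/4b
4) 1178.01ms=15/4b +235.602ms=3/4b
5) 1413.613ms=9/2b +235.602ms=3/4b
6) 1649.215ms=21/4b +235.602ms=3/4b
7) 1884.817ms=6b +471.204ms=3/2b
8) 2356.021ms=15/2b +471.204ms=3/2b
Σ=9b of 9 (191bpm 3/8) — PASS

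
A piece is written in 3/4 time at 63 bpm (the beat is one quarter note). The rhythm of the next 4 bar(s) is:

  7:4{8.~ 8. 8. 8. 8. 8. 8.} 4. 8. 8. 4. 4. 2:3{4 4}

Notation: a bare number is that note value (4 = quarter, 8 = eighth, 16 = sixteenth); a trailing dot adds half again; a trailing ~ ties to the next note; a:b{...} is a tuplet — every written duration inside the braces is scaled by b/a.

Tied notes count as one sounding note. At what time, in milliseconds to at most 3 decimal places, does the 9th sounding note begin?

1. 0.0ms @ 0 + 816.327ms (6/7)
2. 816.327ms @ 6/7 + 408.163ms (3/7)
3. 1224.49ms @ 9/7 + 408.163ms (3/7)
4. 1632.653ms @ 12/7 + 408.163ms (3/7)
5. 2040.816ms @ 15/7 + 408.163ms (3/7)
6. 2448.98ms @ 18/7 + 408.163ms (3/7)
7. 2857.143ms @ 3 + 1428.571ms (3/2)
8. 4285.714ms @ 9/2 + 714.286ms (3/4)
9. 5000.0ms @ 21/4 + 714.286ms (3/4)
10. 5714.286ms @ 6 + 1428.571ms (3/2)
11. 7142.857ms @ 15/2 + 1428.571ms (3/2)
12. 8571.429ms @ 9 + 1428.571ms (3/2)
13. 10000.0ms @ 21/2 + 1428.571ms (3/2)

note 9 onset = 21/4b = 5000.0ms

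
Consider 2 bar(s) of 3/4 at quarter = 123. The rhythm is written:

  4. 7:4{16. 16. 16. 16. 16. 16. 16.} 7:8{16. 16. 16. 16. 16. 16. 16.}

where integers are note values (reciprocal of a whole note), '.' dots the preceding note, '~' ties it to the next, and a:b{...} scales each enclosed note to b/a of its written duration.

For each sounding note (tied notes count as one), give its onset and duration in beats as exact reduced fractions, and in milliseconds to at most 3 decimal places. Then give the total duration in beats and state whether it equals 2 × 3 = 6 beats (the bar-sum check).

1) 0.0ms=0b +731.707ms=3/2b
2) 731.707ms=3/2b +104.53ms=3/14b
3) 836.237ms=12/7b +104.53ms=3/14b
4) 940.767ms=27/14b +104.53ms=3/14b
5) 1045.296ms=15/7b +104.53ms=3/14b
6) 1149.826ms=33/14b +104.53ms=3/14b
7) 1254.355ms=18/7b +104.53ms=3/14b
8) 1358.885ms=39/14b +104.53ms=3/14b
9) 1463.415ms=3b +209.059ms=3/7b
10) 1672.474ms=24/7b +209.059ms=3/7b
11) 1881.533ms=27/7b +209.059ms=3/7b
12) 2090.592ms=30/7b +209.059ms=3/7b
13) 2299.652ms=33/7b +209.059ms=3/7b
14) 2508.711ms=36/7b +209.059ms=3/7b
15) 2717.77ms=39/7b +209.059ms=3/7b
Σ=6b of 6 (123bpm 3/4) — PASS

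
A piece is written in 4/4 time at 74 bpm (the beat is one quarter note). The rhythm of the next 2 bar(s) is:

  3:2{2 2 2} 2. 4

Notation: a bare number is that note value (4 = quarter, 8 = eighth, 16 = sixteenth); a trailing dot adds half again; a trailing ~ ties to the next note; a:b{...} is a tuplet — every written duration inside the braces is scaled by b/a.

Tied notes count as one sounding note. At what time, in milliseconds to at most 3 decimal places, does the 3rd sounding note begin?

note 3 onset = 8/3b = 2162.162ms

1. 0.0ms @ 0 + 1081.081ms (4/3)
2. 1081.081ms @ 4/3 + 1081.081ms (4/3)
3. 2162.162ms @ 8/3 + 1081.081ms (4/3)
4. 3243.243ms @ 4 + 2432.432ms (3)
5. 5675.676ms @ 7 + 810.811ms (1)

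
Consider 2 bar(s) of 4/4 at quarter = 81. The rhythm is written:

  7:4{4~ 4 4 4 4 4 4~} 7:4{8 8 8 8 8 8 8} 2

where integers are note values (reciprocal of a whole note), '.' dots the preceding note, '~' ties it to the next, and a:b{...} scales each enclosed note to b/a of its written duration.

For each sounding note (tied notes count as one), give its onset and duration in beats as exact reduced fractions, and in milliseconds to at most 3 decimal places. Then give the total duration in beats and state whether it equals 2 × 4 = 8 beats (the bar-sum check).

1) 0.0ms=0b +846.561ms=8/7b
2) 846.561ms=8/7b +423.28ms=4/7b
3) 1269.841ms=12/7b +423.28ms=4/7b
4) 1693.122ms=16/7b +423.28ms=4/7b
5) 2116.402ms=20/7b +423.28ms=4/7b
6) 2539.683ms=24/7b +634.921ms=6/7b
7) 3174.603ms=30/7b +211.64ms=2/7b
8) 3386.243ms=32/7b +211.64ms=2/7b
9) 3597.884ms=34/7b +211.64ms=2/7b
10) 3809.524ms=36/7b +211.64ms=2/7b
11) 4021.164ms=38/7b +211.64ms=2/7b
12) 4232.804ms=40/7b +211.64ms=2/7b
13) 4444.444ms=6b +1481.481ms=2b
Σ=8b of 8 (81bpm 4/4) — PASS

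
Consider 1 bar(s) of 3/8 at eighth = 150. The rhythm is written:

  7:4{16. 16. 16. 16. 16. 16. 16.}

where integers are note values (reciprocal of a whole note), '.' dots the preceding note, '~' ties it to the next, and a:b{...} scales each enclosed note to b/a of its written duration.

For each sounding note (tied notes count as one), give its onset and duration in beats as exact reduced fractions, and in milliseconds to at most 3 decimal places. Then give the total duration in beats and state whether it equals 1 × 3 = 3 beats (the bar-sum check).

1) 0.0ms=0b +171.429ms=3/7b
2) 171.429ms=3/7b +171.429ms=3/7b
3) 342.857ms=6/7b +171.429ms=3/7b
4) 514.286ms=9/7b +171.429ms=3/7b
5) 685.714ms=12/7b +171.429ms=3/7b
6) 857.143ms=15/7b +171.429ms=3/7b
7) 1028.571ms=18/7b +171.429ms=3/7b
Σ=3b of 3 (150bpm 3/8) — PASS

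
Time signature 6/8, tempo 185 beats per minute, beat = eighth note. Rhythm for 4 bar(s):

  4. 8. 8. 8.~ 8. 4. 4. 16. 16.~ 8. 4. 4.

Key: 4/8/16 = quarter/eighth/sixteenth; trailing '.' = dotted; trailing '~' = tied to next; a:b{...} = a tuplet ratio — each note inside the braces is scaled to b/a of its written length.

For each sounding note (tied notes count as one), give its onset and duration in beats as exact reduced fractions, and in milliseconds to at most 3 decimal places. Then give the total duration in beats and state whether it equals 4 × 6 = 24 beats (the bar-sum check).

1) 0.0ms=0b +972.973ms=3b
2) 972.973ms=3b +486.486ms=3/2b
3) 1459.459ms=9/2b +486.486ms=3/2b
4) 1945.946ms=6b +972.973ms=3b
5) 2918.919ms=9b +972.973ms=3b
6) 3891.892ms=12b +972.973ms=3b
7) 4864.865ms=15b +243.243ms=3/4b
8) 5108.108ms=63/4b +729.73ms=9/4b
9) 5837.838ms=18b +972.973ms=3b
10) 6810.811ms=21b +972.973ms=3b
Σ=24b of 24 (185bpm 6/8) — PASS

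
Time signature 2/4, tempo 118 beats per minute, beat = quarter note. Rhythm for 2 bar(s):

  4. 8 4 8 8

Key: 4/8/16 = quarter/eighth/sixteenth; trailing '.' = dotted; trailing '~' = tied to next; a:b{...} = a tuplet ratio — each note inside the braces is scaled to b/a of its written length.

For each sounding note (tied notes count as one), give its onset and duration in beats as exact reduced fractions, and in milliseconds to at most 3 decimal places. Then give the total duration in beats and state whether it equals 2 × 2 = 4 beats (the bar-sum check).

1) 0.0ms=0b +762.712ms=3/2b
2) 762.712ms=3/2b +254.237ms=1/2b
3) 1016.949ms=2b +508.475ms=1b
4) 1525.424ms=3b +254.237ms=1/2b
5) 1779.661ms=7/2b +254.237ms=1/2b
Σ=4b of 4 (118bpm 2/4) — PASS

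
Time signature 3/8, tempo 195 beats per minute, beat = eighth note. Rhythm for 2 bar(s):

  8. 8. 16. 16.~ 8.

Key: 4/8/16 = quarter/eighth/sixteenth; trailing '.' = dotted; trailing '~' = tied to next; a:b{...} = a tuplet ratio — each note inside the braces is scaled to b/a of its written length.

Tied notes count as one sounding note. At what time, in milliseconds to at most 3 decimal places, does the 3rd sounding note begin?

note 3 onset = 3b = 923.077ms

1. 0.0ms @ 0 + 461.538ms (3/2)
2. 461.538ms @ 3/2 + 461.538ms (3/2)
3. 923.077ms @ 3 + 230.769ms (3/4)
4. 1153.846ms @ 15/4 + 692.308ms (9/4)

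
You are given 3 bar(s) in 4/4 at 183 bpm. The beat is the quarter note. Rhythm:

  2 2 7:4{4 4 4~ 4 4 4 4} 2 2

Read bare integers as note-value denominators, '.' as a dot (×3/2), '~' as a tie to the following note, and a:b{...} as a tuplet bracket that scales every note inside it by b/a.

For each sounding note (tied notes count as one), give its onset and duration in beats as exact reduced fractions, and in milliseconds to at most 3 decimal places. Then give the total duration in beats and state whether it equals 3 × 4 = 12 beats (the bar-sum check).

1) 0.0ms=0b +655.738ms=2b
2) 655.738ms=2b +655.738ms=2b
3) 1311.475ms=4b +187.354ms=4/7b
4) 1498.829ms=32/7b +187.354ms=4/7b
5) 1686.183ms=36/7b +374.707ms=8/7b
6) 2060.89ms=44/7b +187.354ms=4/7b
7) 2248.244ms=48/7b +187.354ms=4/7b
8) 2435.597ms=52/7b +187.354ms=4/7b
9) 2622.951ms=8b +655.738ms=2b
10) 3278.689ms=10b +655.738ms=2b
Σ=12b of 12 (183bpm 4/4) — PASS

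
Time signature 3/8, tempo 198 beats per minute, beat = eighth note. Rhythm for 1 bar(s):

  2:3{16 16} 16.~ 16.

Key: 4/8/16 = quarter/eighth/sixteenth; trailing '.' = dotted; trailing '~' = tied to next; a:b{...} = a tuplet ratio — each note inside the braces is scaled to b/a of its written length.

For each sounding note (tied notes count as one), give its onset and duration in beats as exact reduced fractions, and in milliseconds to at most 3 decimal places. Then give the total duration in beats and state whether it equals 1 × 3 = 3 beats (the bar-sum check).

1) 0.0ms=0b +227.273ms=3/4b
2) 227.273ms=3/4b +227.273ms=3/4b
3) 454.545ms=3/2b +454.545ms=3/2b
Σ=3b of 3 (198bpm 3/8) — PASS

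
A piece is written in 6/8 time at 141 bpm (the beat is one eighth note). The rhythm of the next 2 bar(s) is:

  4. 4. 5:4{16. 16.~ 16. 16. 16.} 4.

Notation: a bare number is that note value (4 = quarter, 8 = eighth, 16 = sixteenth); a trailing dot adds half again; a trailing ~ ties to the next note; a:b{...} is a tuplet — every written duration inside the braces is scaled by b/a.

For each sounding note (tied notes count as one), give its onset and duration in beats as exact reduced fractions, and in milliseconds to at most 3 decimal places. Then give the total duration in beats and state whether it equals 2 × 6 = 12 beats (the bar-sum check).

1) 0.0ms=0b +1276.596ms=3b
2) 1276.596ms=3b +1276.596ms=3b
3) 2553.191ms=6b +255.319ms=3/5b
4) 2808.511ms=33/5b +510.638ms=6/5b
5) 3319.149ms=39/5b +255.319ms=3/5b
6) 3574.468ms=42/5b +255.319ms=3/5b
7) 3829.787ms=9b +1276.596ms=3b
Σ=12b of 12 (141bpm 6/8) — PASS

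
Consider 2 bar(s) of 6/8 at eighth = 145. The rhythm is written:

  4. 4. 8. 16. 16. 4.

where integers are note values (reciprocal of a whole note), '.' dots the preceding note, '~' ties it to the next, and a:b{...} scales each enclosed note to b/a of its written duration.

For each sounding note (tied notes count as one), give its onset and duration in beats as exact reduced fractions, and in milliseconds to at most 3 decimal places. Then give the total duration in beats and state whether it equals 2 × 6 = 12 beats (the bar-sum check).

1) 0.0ms=0b +1241.379ms=3b
2) 1241.379ms=3b +1241.379ms=3b
3) 2482.759ms=6b +620.69ms=3/2b
4) 3103.448ms=15/2b +310.345ms=3/4b
5) 3413.793ms=33/4b +310.345ms=3/4b
6) 3724.138ms=9b +1241.379ms=3b
Σ=12b of 12 (145bpm 6/8) — PASS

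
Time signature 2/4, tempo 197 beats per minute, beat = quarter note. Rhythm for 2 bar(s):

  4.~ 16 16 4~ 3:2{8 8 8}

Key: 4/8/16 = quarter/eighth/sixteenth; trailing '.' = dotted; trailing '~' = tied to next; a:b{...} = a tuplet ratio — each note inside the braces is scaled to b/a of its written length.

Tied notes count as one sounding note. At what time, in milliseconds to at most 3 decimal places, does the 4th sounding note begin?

note 4 onset = 10/3b = 1015.228ms

1. 0.0ms @ 0 + 532.995ms (7/4)
2. 532.995ms @ 7/4 + 76.142ms (1/4)
3. 609.137ms @ 2 + 406.091ms (4/3)
4. 1015.228ms @ 10/3 + 101.523ms (1/3)
5. 1116.751ms @ 11/3 + 101.523ms (1/3)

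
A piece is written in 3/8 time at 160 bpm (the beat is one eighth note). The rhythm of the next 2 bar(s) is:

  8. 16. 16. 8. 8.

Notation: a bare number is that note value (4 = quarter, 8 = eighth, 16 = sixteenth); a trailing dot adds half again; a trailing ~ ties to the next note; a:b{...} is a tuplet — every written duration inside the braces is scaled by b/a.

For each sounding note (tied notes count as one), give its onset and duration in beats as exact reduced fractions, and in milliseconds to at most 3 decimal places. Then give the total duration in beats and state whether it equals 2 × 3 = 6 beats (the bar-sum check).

1) 0.0ms=0b +562.5ms=3/2b
2) 562.5ms=3/2b +281.25ms=3/4b
3) 843.75ms=9/4b +281.25ms=3/4b
4) 1125.0ms=3b +562.5ms=3/2b
5) 1687.5ms=9/2b +562.5ms=3/2b
Σ=6b of 6 (160bpm 3/8) — PASS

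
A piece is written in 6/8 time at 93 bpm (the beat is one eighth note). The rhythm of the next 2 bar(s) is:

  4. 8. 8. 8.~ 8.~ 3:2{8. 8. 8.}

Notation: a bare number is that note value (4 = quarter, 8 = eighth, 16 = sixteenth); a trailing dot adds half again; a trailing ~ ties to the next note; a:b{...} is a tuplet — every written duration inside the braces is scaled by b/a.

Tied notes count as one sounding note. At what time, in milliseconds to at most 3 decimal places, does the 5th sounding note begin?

note 5 onset = 10b = 6451.613ms

1. 0.0ms @ 0 + 1935.484ms (3)
2. 1935.484ms @ 3 + 967.742ms (3/2)
3. 2903.226ms @ 9/2 + 967.742ms (3/2)
4. 3870.968ms @ 6 + 2580.645ms (4)
5. 6451.613ms @ 10 + 645.161ms (1)
6. 7096.774ms @ 11 + 645.161ms (1)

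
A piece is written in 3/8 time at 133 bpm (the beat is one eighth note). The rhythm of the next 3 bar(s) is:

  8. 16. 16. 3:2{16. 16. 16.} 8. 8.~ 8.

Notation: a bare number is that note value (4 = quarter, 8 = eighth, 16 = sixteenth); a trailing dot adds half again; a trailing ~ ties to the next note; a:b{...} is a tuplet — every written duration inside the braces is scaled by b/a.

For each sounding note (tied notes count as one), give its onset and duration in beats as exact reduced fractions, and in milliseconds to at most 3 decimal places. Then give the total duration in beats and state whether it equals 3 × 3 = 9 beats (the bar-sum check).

1) 0.0ms=0b +676.692ms=3/2b
2) 676.692ms=3/2b +338.346ms=3/4b
3) 1015.038ms=9/4b +338.346ms=3/4b
4) 1353.383ms=3b +225.564ms=1/2b
5) 1578.947ms=7/2b +225.564ms=1/2b
6) 1804.511ms=4b +225.564ms=1/2b
7) 2030.075ms=9/2b +676.692ms=3/2b
8) 2706.767ms=6b +1353.383ms=3b
Σ=9b of 9 (133bpm 3/8) — PASS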